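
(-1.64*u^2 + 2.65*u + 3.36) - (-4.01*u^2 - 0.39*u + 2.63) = 2.37*u^2 + 3.04*u + 0.73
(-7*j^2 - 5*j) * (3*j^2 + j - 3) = -21*j^4 - 22*j^3 + 16*j^2 + 15*j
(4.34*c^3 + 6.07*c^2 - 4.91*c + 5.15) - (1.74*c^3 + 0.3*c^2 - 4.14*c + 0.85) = 2.6*c^3 + 5.77*c^2 - 0.77*c + 4.3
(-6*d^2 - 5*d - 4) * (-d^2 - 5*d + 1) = 6*d^4 + 35*d^3 + 23*d^2 + 15*d - 4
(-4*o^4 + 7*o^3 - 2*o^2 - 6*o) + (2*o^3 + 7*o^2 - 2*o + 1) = -4*o^4 + 9*o^3 + 5*o^2 - 8*o + 1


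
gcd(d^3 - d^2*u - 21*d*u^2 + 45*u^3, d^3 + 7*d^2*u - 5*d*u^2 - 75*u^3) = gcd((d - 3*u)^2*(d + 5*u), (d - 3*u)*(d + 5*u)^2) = -d^2 - 2*d*u + 15*u^2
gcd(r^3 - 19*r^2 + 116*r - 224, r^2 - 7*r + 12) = r - 4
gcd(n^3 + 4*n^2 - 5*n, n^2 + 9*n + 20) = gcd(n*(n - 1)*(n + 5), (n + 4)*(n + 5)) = n + 5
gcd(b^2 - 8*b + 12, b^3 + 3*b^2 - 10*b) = b - 2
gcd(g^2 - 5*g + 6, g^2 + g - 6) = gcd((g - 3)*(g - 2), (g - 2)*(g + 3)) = g - 2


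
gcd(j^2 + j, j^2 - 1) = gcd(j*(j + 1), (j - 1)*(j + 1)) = j + 1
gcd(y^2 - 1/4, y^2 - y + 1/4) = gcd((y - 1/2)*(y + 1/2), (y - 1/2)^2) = y - 1/2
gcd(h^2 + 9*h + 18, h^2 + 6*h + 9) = h + 3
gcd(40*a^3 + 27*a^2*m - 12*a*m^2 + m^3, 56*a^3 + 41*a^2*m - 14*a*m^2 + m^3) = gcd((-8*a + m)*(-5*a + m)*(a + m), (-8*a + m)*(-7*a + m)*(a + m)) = 8*a^2 + 7*a*m - m^2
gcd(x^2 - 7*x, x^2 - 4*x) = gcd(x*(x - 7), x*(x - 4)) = x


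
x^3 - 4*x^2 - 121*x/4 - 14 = (x - 8)*(x + 1/2)*(x + 7/2)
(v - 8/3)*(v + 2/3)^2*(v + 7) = v^4 + 17*v^3/3 - 112*v^2/9 - 620*v/27 - 224/27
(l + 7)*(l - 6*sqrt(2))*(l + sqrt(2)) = l^3 - 5*sqrt(2)*l^2 + 7*l^2 - 35*sqrt(2)*l - 12*l - 84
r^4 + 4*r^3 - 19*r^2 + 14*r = r*(r - 2)*(r - 1)*(r + 7)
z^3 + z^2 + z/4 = z*(z + 1/2)^2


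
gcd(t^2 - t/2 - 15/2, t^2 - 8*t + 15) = t - 3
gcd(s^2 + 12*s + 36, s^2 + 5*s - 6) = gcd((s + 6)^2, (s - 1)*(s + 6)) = s + 6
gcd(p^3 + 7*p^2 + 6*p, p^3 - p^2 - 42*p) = p^2 + 6*p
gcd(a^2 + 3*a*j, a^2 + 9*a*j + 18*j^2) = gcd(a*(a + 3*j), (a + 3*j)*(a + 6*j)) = a + 3*j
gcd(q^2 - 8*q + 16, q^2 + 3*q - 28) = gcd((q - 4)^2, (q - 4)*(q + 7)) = q - 4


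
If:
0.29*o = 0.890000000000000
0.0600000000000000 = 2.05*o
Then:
No Solution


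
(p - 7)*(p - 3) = p^2 - 10*p + 21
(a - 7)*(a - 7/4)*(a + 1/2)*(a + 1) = a^4 - 29*a^3/4 - 3*a^2/8 + 14*a + 49/8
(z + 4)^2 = z^2 + 8*z + 16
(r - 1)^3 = r^3 - 3*r^2 + 3*r - 1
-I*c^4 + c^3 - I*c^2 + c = c*(c - I)*(c + I)*(-I*c + 1)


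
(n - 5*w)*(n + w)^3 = n^4 - 2*n^3*w - 12*n^2*w^2 - 14*n*w^3 - 5*w^4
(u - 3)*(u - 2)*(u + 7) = u^3 + 2*u^2 - 29*u + 42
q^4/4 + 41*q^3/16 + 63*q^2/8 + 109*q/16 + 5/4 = (q/4 + 1)*(q + 1/4)*(q + 1)*(q + 5)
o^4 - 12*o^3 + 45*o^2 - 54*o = o*(o - 6)*(o - 3)^2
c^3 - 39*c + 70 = (c - 5)*(c - 2)*(c + 7)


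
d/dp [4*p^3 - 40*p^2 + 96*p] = 12*p^2 - 80*p + 96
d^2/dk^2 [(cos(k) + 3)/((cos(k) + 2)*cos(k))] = (-10*sin(k)^4/cos(k)^3 + sin(k)^2 - 17 - 14/cos(k) + 36/cos(k)^2 + 34/cos(k)^3)/(cos(k) + 2)^3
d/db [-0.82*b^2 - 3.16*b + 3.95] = -1.64*b - 3.16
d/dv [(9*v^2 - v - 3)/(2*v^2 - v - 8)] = (-7*v^2 - 132*v + 5)/(4*v^4 - 4*v^3 - 31*v^2 + 16*v + 64)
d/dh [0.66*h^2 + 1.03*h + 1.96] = 1.32*h + 1.03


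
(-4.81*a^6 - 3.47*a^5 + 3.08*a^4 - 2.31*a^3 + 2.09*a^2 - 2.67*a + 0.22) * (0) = 0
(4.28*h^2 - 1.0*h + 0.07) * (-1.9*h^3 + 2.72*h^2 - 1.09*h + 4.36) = -8.132*h^5 + 13.5416*h^4 - 7.5182*h^3 + 19.9412*h^2 - 4.4363*h + 0.3052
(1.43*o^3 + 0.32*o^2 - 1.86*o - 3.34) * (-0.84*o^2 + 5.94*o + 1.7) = -1.2012*o^5 + 8.2254*o^4 + 5.8942*o^3 - 7.6988*o^2 - 23.0016*o - 5.678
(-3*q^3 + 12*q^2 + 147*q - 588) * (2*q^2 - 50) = -6*q^5 + 24*q^4 + 444*q^3 - 1776*q^2 - 7350*q + 29400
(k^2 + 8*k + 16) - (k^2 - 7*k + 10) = 15*k + 6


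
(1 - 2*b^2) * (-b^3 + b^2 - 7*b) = 2*b^5 - 2*b^4 + 13*b^3 + b^2 - 7*b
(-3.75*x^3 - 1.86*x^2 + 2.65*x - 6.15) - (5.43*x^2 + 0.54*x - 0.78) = -3.75*x^3 - 7.29*x^2 + 2.11*x - 5.37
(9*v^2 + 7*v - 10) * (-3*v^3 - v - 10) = -27*v^5 - 21*v^4 + 21*v^3 - 97*v^2 - 60*v + 100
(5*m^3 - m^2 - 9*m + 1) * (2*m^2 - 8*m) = 10*m^5 - 42*m^4 - 10*m^3 + 74*m^2 - 8*m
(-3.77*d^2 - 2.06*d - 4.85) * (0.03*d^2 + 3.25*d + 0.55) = -0.1131*d^4 - 12.3143*d^3 - 8.914*d^2 - 16.8955*d - 2.6675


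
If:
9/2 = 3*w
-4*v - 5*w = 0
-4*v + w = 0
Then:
No Solution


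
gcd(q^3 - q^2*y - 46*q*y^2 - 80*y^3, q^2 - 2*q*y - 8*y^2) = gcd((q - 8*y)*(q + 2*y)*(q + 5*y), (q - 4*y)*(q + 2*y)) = q + 2*y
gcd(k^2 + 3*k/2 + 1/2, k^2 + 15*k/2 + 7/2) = k + 1/2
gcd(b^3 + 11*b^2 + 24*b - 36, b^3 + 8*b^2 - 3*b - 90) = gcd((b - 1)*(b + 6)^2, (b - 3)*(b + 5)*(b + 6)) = b + 6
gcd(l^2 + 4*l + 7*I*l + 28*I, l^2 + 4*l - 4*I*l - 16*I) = l + 4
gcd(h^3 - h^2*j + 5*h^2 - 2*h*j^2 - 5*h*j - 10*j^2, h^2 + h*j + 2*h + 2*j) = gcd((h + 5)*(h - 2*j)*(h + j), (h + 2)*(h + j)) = h + j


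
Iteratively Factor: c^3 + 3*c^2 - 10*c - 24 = (c - 3)*(c^2 + 6*c + 8) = (c - 3)*(c + 4)*(c + 2)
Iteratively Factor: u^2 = (u)*(u)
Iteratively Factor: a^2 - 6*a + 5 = (a - 1)*(a - 5)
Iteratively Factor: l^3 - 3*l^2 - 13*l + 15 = (l + 3)*(l^2 - 6*l + 5) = (l - 1)*(l + 3)*(l - 5)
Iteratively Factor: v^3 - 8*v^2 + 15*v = (v - 3)*(v^2 - 5*v) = v*(v - 3)*(v - 5)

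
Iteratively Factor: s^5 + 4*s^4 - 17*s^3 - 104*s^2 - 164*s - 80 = (s + 2)*(s^4 + 2*s^3 - 21*s^2 - 62*s - 40) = (s + 1)*(s + 2)*(s^3 + s^2 - 22*s - 40) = (s + 1)*(s + 2)^2*(s^2 - s - 20) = (s + 1)*(s + 2)^2*(s + 4)*(s - 5)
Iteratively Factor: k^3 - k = (k)*(k^2 - 1) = k*(k + 1)*(k - 1)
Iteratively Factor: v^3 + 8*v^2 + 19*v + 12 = (v + 3)*(v^2 + 5*v + 4) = (v + 1)*(v + 3)*(v + 4)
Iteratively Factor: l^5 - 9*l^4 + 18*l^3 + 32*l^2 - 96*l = (l - 4)*(l^4 - 5*l^3 - 2*l^2 + 24*l) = (l - 4)*(l + 2)*(l^3 - 7*l^2 + 12*l) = l*(l - 4)*(l + 2)*(l^2 - 7*l + 12) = l*(l - 4)^2*(l + 2)*(l - 3)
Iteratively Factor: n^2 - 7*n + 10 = (n - 2)*(n - 5)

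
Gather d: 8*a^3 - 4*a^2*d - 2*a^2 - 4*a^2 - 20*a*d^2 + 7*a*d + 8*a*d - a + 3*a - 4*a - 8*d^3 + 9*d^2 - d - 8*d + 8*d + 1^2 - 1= 8*a^3 - 6*a^2 - 2*a - 8*d^3 + d^2*(9 - 20*a) + d*(-4*a^2 + 15*a - 1)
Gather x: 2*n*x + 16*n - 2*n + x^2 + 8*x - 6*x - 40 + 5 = 14*n + x^2 + x*(2*n + 2) - 35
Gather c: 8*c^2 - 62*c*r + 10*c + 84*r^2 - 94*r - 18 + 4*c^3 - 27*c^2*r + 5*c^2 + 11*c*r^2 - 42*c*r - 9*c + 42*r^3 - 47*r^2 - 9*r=4*c^3 + c^2*(13 - 27*r) + c*(11*r^2 - 104*r + 1) + 42*r^3 + 37*r^2 - 103*r - 18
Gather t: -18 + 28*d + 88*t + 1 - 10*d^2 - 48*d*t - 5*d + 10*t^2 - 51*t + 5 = -10*d^2 + 23*d + 10*t^2 + t*(37 - 48*d) - 12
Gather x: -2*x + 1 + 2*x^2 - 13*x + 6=2*x^2 - 15*x + 7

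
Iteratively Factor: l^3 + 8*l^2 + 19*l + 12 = (l + 4)*(l^2 + 4*l + 3) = (l + 1)*(l + 4)*(l + 3)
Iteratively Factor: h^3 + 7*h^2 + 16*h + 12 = (h + 3)*(h^2 + 4*h + 4) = (h + 2)*(h + 3)*(h + 2)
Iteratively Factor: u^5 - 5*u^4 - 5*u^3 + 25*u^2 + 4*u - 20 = (u + 1)*(u^4 - 6*u^3 + u^2 + 24*u - 20) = (u - 1)*(u + 1)*(u^3 - 5*u^2 - 4*u + 20) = (u - 5)*(u - 1)*(u + 1)*(u^2 - 4) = (u - 5)*(u - 1)*(u + 1)*(u + 2)*(u - 2)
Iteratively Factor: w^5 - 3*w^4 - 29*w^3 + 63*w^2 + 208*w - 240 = (w - 5)*(w^4 + 2*w^3 - 19*w^2 - 32*w + 48) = (w - 5)*(w - 4)*(w^3 + 6*w^2 + 5*w - 12) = (w - 5)*(w - 4)*(w + 3)*(w^2 + 3*w - 4) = (w - 5)*(w - 4)*(w + 3)*(w + 4)*(w - 1)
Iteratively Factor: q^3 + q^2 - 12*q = (q - 3)*(q^2 + 4*q) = (q - 3)*(q + 4)*(q)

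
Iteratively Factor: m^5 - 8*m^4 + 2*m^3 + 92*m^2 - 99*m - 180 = (m + 1)*(m^4 - 9*m^3 + 11*m^2 + 81*m - 180) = (m - 5)*(m + 1)*(m^3 - 4*m^2 - 9*m + 36) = (m - 5)*(m + 1)*(m + 3)*(m^2 - 7*m + 12) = (m - 5)*(m - 4)*(m + 1)*(m + 3)*(m - 3)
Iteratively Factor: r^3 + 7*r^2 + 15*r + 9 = (r + 3)*(r^2 + 4*r + 3) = (r + 1)*(r + 3)*(r + 3)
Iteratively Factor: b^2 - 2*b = (b)*(b - 2)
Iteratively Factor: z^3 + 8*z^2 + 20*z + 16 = (z + 2)*(z^2 + 6*z + 8) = (z + 2)^2*(z + 4)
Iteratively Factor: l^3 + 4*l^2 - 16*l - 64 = (l + 4)*(l^2 - 16) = (l + 4)^2*(l - 4)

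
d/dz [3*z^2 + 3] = 6*z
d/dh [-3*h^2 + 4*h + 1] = 4 - 6*h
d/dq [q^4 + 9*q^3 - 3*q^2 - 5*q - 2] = 4*q^3 + 27*q^2 - 6*q - 5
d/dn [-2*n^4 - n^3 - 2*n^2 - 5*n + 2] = -8*n^3 - 3*n^2 - 4*n - 5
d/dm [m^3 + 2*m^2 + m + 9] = 3*m^2 + 4*m + 1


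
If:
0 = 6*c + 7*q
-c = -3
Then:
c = 3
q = -18/7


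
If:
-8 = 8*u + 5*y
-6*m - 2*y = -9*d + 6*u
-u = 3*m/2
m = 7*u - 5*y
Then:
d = -608/2115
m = 16/47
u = -24/47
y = -184/235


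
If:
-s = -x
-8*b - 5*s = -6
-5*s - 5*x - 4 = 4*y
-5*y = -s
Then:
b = 53/54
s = -10/27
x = -10/27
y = -2/27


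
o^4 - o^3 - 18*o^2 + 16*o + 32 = (o - 4)*(o - 2)*(o + 1)*(o + 4)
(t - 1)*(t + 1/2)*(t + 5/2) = t^3 + 2*t^2 - 7*t/4 - 5/4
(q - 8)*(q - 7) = q^2 - 15*q + 56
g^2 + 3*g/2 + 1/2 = (g + 1/2)*(g + 1)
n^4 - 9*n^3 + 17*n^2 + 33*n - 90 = (n - 5)*(n - 3)^2*(n + 2)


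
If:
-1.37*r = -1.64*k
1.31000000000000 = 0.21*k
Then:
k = 6.24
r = 7.47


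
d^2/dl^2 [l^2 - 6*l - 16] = 2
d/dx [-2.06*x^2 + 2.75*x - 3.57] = 2.75 - 4.12*x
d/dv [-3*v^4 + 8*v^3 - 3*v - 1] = -12*v^3 + 24*v^2 - 3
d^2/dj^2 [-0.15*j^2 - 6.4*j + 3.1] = -0.300000000000000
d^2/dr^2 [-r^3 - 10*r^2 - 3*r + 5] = -6*r - 20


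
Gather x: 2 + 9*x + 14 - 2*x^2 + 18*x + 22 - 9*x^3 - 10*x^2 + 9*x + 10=-9*x^3 - 12*x^2 + 36*x + 48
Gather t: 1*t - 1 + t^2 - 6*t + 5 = t^2 - 5*t + 4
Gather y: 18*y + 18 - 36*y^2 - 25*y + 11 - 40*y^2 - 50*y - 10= -76*y^2 - 57*y + 19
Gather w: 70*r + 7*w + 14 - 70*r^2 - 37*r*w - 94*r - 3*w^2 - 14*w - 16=-70*r^2 - 24*r - 3*w^2 + w*(-37*r - 7) - 2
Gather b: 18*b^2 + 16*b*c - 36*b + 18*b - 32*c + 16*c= 18*b^2 + b*(16*c - 18) - 16*c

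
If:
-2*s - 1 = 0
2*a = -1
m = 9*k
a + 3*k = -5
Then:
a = -1/2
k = -3/2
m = -27/2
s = -1/2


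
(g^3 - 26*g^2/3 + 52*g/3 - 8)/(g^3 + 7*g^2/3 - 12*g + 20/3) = (g - 6)/(g + 5)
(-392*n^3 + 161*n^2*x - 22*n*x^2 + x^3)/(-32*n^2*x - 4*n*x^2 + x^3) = (49*n^2 - 14*n*x + x^2)/(x*(4*n + x))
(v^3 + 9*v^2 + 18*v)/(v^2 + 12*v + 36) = v*(v + 3)/(v + 6)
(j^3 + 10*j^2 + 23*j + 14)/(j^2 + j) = j + 9 + 14/j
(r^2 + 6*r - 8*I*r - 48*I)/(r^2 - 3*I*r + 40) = (r + 6)/(r + 5*I)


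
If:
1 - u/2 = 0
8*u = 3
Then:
No Solution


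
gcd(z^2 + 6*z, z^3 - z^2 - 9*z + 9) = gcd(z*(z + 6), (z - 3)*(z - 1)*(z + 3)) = 1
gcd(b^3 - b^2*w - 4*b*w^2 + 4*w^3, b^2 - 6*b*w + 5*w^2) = -b + w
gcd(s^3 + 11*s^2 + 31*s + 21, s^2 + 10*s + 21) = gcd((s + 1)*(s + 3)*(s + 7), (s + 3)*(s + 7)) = s^2 + 10*s + 21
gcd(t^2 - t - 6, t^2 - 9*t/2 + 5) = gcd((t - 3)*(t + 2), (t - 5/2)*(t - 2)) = 1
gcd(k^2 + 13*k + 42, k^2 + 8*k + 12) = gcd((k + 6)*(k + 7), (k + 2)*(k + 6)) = k + 6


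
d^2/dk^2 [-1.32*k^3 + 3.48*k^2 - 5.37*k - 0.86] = 6.96 - 7.92*k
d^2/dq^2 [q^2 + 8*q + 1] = 2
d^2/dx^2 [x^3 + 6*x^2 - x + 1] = 6*x + 12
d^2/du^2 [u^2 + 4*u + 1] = 2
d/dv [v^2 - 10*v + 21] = 2*v - 10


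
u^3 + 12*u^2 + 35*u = u*(u + 5)*(u + 7)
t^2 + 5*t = t*(t + 5)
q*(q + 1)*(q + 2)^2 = q^4 + 5*q^3 + 8*q^2 + 4*q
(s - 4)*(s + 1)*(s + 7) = s^3 + 4*s^2 - 25*s - 28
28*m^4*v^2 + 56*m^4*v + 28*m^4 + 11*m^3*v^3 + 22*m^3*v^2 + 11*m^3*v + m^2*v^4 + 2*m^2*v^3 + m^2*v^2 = (4*m + v)*(7*m + v)*(m*v + m)^2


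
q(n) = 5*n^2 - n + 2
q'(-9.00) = -91.00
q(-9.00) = 416.00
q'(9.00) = 89.00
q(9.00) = 398.00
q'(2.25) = 21.50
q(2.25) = 25.06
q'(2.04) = 19.40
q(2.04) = 20.77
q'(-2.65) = -27.50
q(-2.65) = 39.76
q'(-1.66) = -17.60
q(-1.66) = 17.44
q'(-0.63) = -7.30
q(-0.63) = 4.61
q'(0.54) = 4.40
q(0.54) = 2.92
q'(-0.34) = -4.40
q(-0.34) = 2.92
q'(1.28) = 11.80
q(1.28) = 8.91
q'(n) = 10*n - 1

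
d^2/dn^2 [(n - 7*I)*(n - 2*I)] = 2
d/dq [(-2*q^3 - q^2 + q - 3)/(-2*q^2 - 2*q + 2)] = (q^4 + 2*q^3 - 2*q^2 - 4*q - 1)/(q^4 + 2*q^3 - q^2 - 2*q + 1)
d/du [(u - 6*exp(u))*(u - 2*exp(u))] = -8*u*exp(u) + 2*u + 24*exp(2*u) - 8*exp(u)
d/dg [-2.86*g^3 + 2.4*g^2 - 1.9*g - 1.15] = -8.58*g^2 + 4.8*g - 1.9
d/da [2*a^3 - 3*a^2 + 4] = 6*a*(a - 1)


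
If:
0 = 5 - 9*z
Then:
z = 5/9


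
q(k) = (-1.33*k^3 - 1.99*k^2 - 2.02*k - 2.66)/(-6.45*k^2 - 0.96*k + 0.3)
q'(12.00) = 0.20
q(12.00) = 2.78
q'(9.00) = 0.20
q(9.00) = 2.17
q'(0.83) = -1.46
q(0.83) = 1.31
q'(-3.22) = 0.20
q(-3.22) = -0.43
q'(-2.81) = 0.21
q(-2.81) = -0.35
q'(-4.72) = 0.20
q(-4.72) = -0.74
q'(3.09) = 0.15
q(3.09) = 1.04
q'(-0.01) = -29.39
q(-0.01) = -8.54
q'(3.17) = 0.16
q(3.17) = 1.06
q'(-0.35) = 327.47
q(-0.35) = 13.88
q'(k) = (12.9*k + 0.96)*(-1.33*k^3 - 1.99*k^2 - 2.02*k - 2.66)/(-6.45*k^2 - 0.96*k + 0.3)^2 + (-3.99*k^2 - 3.98*k - 2.02)/(-6.45*k^2 - 0.96*k + 0.3)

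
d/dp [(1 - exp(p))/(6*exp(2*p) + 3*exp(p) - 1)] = (-3*(1 - exp(p))*(4*exp(p) + 1) - 6*exp(2*p) - 3*exp(p) + 1)*exp(p)/(6*exp(2*p) + 3*exp(p) - 1)^2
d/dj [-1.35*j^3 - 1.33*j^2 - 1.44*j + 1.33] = -4.05*j^2 - 2.66*j - 1.44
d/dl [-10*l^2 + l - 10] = 1 - 20*l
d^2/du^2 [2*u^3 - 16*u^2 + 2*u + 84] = 12*u - 32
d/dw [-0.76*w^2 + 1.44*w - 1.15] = 1.44 - 1.52*w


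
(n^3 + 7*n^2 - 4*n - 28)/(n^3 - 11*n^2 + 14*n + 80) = (n^2 + 5*n - 14)/(n^2 - 13*n + 40)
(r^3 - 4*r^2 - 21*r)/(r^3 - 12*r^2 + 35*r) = (r + 3)/(r - 5)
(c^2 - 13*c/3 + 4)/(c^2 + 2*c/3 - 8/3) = (c - 3)/(c + 2)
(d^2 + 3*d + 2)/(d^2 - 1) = (d + 2)/(d - 1)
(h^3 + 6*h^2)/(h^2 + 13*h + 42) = h^2/(h + 7)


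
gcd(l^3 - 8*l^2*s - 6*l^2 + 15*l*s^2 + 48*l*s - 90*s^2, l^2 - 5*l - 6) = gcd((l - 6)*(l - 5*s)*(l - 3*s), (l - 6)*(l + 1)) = l - 6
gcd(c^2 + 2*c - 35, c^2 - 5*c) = c - 5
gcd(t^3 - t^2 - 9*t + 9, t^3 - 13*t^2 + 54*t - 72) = t - 3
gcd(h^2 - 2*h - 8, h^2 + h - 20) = h - 4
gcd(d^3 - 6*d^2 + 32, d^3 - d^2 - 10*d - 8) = d^2 - 2*d - 8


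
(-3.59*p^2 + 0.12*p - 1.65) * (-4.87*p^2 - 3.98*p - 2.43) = 17.4833*p^4 + 13.7038*p^3 + 16.2816*p^2 + 6.2754*p + 4.0095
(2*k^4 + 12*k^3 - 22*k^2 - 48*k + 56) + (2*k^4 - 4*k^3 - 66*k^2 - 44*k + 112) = 4*k^4 + 8*k^3 - 88*k^2 - 92*k + 168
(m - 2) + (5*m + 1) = 6*m - 1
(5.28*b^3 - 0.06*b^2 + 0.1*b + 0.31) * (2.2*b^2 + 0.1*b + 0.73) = 11.616*b^5 + 0.396*b^4 + 4.0684*b^3 + 0.6482*b^2 + 0.104*b + 0.2263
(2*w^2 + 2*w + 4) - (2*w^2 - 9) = 2*w + 13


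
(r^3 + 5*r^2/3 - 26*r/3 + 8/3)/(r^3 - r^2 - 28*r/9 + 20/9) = 3*(3*r^2 + 11*r - 4)/(9*r^2 + 9*r - 10)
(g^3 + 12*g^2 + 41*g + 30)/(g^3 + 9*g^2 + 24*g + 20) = (g^2 + 7*g + 6)/(g^2 + 4*g + 4)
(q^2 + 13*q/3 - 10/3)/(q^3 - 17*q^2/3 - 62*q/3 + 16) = (q + 5)/(q^2 - 5*q - 24)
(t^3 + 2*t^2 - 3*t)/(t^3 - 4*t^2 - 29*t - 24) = t*(t - 1)/(t^2 - 7*t - 8)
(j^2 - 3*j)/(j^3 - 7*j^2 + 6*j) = (j - 3)/(j^2 - 7*j + 6)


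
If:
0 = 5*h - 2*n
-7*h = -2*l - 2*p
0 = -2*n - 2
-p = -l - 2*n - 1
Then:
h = -2/5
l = -1/5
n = -1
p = -6/5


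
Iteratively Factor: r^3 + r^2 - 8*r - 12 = (r + 2)*(r^2 - r - 6) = (r - 3)*(r + 2)*(r + 2)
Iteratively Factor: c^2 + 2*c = (c + 2)*(c)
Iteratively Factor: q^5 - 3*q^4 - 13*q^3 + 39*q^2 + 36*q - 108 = (q + 2)*(q^4 - 5*q^3 - 3*q^2 + 45*q - 54) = (q - 3)*(q + 2)*(q^3 - 2*q^2 - 9*q + 18) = (q - 3)*(q + 2)*(q + 3)*(q^2 - 5*q + 6) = (q - 3)*(q - 2)*(q + 2)*(q + 3)*(q - 3)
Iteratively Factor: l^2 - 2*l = (l)*(l - 2)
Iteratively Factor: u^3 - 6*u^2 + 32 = (u - 4)*(u^2 - 2*u - 8) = (u - 4)^2*(u + 2)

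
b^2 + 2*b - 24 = (b - 4)*(b + 6)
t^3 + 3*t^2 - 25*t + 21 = (t - 3)*(t - 1)*(t + 7)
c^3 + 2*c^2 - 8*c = c*(c - 2)*(c + 4)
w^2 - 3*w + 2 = (w - 2)*(w - 1)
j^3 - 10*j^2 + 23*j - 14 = (j - 7)*(j - 2)*(j - 1)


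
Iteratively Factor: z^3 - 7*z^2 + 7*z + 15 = (z - 3)*(z^2 - 4*z - 5) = (z - 3)*(z + 1)*(z - 5)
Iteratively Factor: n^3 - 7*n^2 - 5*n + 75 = (n + 3)*(n^2 - 10*n + 25) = (n - 5)*(n + 3)*(n - 5)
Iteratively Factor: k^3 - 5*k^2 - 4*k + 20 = (k - 5)*(k^2 - 4) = (k - 5)*(k + 2)*(k - 2)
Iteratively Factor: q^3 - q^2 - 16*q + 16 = (q - 4)*(q^2 + 3*q - 4) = (q - 4)*(q - 1)*(q + 4)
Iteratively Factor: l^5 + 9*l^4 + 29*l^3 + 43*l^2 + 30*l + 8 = (l + 1)*(l^4 + 8*l^3 + 21*l^2 + 22*l + 8) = (l + 1)^2*(l^3 + 7*l^2 + 14*l + 8) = (l + 1)^3*(l^2 + 6*l + 8) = (l + 1)^3*(l + 4)*(l + 2)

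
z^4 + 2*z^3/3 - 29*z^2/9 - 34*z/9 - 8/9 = (z - 2)*(z + 1/3)*(z + 1)*(z + 4/3)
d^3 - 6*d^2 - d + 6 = (d - 6)*(d - 1)*(d + 1)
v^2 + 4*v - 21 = (v - 3)*(v + 7)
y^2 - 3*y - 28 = (y - 7)*(y + 4)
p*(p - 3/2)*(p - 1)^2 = p^4 - 7*p^3/2 + 4*p^2 - 3*p/2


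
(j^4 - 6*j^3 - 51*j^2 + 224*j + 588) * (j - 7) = j^5 - 13*j^4 - 9*j^3 + 581*j^2 - 980*j - 4116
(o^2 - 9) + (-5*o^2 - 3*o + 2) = -4*o^2 - 3*o - 7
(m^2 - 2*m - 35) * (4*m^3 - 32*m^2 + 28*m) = 4*m^5 - 40*m^4 - 48*m^3 + 1064*m^2 - 980*m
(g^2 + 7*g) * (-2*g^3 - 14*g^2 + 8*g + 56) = -2*g^5 - 28*g^4 - 90*g^3 + 112*g^2 + 392*g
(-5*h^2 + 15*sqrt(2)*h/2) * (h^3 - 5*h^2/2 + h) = -5*h^5 + 15*sqrt(2)*h^4/2 + 25*h^4/2 - 75*sqrt(2)*h^3/4 - 5*h^3 + 15*sqrt(2)*h^2/2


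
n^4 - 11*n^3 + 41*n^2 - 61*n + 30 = (n - 5)*(n - 3)*(n - 2)*(n - 1)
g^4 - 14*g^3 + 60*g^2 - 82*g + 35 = (g - 7)*(g - 5)*(g - 1)^2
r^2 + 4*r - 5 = (r - 1)*(r + 5)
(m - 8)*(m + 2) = m^2 - 6*m - 16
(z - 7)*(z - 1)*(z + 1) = z^3 - 7*z^2 - z + 7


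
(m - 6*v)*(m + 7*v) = m^2 + m*v - 42*v^2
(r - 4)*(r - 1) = r^2 - 5*r + 4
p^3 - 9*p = p*(p - 3)*(p + 3)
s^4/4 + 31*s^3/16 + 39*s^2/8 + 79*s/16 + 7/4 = (s/4 + 1)*(s + 1)^2*(s + 7/4)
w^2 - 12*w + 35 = (w - 7)*(w - 5)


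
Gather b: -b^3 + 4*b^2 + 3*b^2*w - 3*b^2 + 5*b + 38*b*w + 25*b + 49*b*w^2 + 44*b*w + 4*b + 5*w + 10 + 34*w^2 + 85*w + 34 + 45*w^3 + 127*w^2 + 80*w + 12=-b^3 + b^2*(3*w + 1) + b*(49*w^2 + 82*w + 34) + 45*w^3 + 161*w^2 + 170*w + 56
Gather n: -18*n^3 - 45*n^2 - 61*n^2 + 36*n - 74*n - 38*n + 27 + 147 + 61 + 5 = -18*n^3 - 106*n^2 - 76*n + 240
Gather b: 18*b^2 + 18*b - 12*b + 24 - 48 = 18*b^2 + 6*b - 24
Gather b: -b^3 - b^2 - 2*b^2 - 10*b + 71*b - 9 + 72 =-b^3 - 3*b^2 + 61*b + 63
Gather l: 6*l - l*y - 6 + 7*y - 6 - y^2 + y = l*(6 - y) - y^2 + 8*y - 12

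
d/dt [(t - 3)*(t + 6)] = 2*t + 3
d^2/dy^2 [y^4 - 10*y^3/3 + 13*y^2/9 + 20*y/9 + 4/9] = 12*y^2 - 20*y + 26/9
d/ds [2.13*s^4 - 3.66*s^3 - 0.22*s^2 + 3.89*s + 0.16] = 8.52*s^3 - 10.98*s^2 - 0.44*s + 3.89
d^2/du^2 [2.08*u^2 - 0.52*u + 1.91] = 4.16000000000000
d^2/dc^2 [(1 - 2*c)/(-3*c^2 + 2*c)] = 2*(18*c^3 - 27*c^2 + 18*c - 4)/(c^3*(27*c^3 - 54*c^2 + 36*c - 8))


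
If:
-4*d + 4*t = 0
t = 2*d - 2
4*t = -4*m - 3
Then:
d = 2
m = -11/4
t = 2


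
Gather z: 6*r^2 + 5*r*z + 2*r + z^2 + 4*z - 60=6*r^2 + 2*r + z^2 + z*(5*r + 4) - 60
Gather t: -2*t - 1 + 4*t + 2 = 2*t + 1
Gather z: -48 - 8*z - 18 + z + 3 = -7*z - 63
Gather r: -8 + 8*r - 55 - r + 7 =7*r - 56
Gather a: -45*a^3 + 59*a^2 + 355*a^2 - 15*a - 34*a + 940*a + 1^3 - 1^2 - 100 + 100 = -45*a^3 + 414*a^2 + 891*a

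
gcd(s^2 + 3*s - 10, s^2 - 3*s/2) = 1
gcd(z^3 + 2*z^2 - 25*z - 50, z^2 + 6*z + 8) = z + 2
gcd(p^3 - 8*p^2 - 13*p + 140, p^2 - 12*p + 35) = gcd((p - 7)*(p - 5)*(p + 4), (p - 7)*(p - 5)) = p^2 - 12*p + 35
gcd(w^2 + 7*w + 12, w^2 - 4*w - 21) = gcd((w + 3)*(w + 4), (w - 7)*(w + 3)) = w + 3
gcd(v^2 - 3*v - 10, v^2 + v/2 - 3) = v + 2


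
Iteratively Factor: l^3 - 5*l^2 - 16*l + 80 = (l - 4)*(l^2 - l - 20) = (l - 5)*(l - 4)*(l + 4)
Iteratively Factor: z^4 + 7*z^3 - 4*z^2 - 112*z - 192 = (z + 4)*(z^3 + 3*z^2 - 16*z - 48) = (z + 3)*(z + 4)*(z^2 - 16) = (z + 3)*(z + 4)^2*(z - 4)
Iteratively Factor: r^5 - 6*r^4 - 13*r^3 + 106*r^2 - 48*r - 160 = (r - 2)*(r^4 - 4*r^3 - 21*r^2 + 64*r + 80) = (r - 2)*(r + 4)*(r^3 - 8*r^2 + 11*r + 20) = (r - 2)*(r + 1)*(r + 4)*(r^2 - 9*r + 20) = (r - 4)*(r - 2)*(r + 1)*(r + 4)*(r - 5)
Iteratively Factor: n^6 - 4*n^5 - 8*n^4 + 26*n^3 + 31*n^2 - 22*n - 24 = (n - 1)*(n^5 - 3*n^4 - 11*n^3 + 15*n^2 + 46*n + 24) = (n - 1)*(n + 1)*(n^4 - 4*n^3 - 7*n^2 + 22*n + 24) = (n - 1)*(n + 1)^2*(n^3 - 5*n^2 - 2*n + 24) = (n - 3)*(n - 1)*(n + 1)^2*(n^2 - 2*n - 8) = (n - 4)*(n - 3)*(n - 1)*(n + 1)^2*(n + 2)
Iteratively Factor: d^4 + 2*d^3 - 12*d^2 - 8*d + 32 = (d + 2)*(d^3 - 12*d + 16) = (d - 2)*(d + 2)*(d^2 + 2*d - 8) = (d - 2)*(d + 2)*(d + 4)*(d - 2)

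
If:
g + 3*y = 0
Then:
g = -3*y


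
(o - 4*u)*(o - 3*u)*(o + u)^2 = o^4 - 5*o^3*u - o^2*u^2 + 17*o*u^3 + 12*u^4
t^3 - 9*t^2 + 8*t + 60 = (t - 6)*(t - 5)*(t + 2)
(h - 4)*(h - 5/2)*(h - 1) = h^3 - 15*h^2/2 + 33*h/2 - 10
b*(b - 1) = b^2 - b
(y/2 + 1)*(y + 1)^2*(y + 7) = y^4/2 + 11*y^3/2 + 33*y^2/2 + 37*y/2 + 7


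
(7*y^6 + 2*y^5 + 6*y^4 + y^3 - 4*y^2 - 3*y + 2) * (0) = 0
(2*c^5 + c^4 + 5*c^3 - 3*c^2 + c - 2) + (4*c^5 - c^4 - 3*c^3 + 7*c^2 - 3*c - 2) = 6*c^5 + 2*c^3 + 4*c^2 - 2*c - 4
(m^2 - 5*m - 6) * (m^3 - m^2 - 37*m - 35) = m^5 - 6*m^4 - 38*m^3 + 156*m^2 + 397*m + 210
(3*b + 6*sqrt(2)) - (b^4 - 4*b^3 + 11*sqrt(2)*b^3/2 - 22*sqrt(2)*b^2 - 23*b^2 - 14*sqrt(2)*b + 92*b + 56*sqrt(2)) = -b^4 - 11*sqrt(2)*b^3/2 + 4*b^3 + 23*b^2 + 22*sqrt(2)*b^2 - 89*b + 14*sqrt(2)*b - 50*sqrt(2)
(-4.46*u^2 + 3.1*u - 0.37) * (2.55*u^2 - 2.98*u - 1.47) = -11.373*u^4 + 21.1958*u^3 - 3.6253*u^2 - 3.4544*u + 0.5439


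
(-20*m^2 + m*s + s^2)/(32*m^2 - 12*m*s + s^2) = (5*m + s)/(-8*m + s)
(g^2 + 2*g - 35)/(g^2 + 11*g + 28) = (g - 5)/(g + 4)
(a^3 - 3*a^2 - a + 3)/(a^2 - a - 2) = (a^2 - 4*a + 3)/(a - 2)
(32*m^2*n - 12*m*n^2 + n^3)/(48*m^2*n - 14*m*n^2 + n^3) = (4*m - n)/(6*m - n)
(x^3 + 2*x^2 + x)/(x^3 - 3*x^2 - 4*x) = (x + 1)/(x - 4)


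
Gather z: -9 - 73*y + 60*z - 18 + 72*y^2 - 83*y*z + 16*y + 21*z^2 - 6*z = 72*y^2 - 57*y + 21*z^2 + z*(54 - 83*y) - 27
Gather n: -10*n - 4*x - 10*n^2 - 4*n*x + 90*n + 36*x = -10*n^2 + n*(80 - 4*x) + 32*x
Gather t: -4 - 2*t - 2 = -2*t - 6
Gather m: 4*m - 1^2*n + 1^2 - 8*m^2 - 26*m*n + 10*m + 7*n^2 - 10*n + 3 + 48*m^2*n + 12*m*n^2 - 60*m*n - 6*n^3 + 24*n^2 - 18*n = m^2*(48*n - 8) + m*(12*n^2 - 86*n + 14) - 6*n^3 + 31*n^2 - 29*n + 4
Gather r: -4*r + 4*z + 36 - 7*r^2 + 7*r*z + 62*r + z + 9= -7*r^2 + r*(7*z + 58) + 5*z + 45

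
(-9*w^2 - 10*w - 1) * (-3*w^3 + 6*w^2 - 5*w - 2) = 27*w^5 - 24*w^4 - 12*w^3 + 62*w^2 + 25*w + 2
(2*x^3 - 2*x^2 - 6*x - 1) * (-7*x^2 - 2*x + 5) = -14*x^5 + 10*x^4 + 56*x^3 + 9*x^2 - 28*x - 5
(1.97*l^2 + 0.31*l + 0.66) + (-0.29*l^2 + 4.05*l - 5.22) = 1.68*l^2 + 4.36*l - 4.56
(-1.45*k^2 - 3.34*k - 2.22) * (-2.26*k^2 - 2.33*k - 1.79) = 3.277*k^4 + 10.9269*k^3 + 15.3949*k^2 + 11.1512*k + 3.9738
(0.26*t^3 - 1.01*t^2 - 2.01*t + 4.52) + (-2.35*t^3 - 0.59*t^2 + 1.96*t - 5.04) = -2.09*t^3 - 1.6*t^2 - 0.0499999999999998*t - 0.52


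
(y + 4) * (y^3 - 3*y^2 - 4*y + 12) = y^4 + y^3 - 16*y^2 - 4*y + 48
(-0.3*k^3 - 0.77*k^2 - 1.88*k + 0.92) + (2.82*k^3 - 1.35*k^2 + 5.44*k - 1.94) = 2.52*k^3 - 2.12*k^2 + 3.56*k - 1.02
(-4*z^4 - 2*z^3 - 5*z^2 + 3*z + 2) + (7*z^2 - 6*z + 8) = -4*z^4 - 2*z^3 + 2*z^2 - 3*z + 10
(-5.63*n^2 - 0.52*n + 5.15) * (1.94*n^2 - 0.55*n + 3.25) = -10.9222*n^4 + 2.0877*n^3 - 8.0205*n^2 - 4.5225*n + 16.7375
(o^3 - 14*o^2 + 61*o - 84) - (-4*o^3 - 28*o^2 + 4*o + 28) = 5*o^3 + 14*o^2 + 57*o - 112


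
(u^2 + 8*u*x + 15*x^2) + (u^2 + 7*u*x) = 2*u^2 + 15*u*x + 15*x^2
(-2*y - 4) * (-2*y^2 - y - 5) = 4*y^3 + 10*y^2 + 14*y + 20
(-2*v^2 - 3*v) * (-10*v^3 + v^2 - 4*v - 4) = 20*v^5 + 28*v^4 + 5*v^3 + 20*v^2 + 12*v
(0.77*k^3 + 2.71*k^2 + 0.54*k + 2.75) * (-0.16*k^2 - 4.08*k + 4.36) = -0.1232*k^5 - 3.5752*k^4 - 7.786*k^3 + 9.1724*k^2 - 8.8656*k + 11.99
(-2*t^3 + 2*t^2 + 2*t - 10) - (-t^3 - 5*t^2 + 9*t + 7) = -t^3 + 7*t^2 - 7*t - 17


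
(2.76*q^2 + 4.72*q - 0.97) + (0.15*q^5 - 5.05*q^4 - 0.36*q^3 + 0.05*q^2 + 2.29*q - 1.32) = 0.15*q^5 - 5.05*q^4 - 0.36*q^3 + 2.81*q^2 + 7.01*q - 2.29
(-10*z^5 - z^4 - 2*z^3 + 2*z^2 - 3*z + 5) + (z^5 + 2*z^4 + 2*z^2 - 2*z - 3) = -9*z^5 + z^4 - 2*z^3 + 4*z^2 - 5*z + 2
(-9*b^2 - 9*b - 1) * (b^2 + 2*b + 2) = -9*b^4 - 27*b^3 - 37*b^2 - 20*b - 2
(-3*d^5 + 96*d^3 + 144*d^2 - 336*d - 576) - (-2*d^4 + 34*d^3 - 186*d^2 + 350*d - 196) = -3*d^5 + 2*d^4 + 62*d^3 + 330*d^2 - 686*d - 380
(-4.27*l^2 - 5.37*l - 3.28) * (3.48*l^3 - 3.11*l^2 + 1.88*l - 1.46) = -14.8596*l^5 - 5.4079*l^4 - 2.7413*l^3 + 6.3394*l^2 + 1.6738*l + 4.7888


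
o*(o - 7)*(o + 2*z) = o^3 + 2*o^2*z - 7*o^2 - 14*o*z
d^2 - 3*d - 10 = (d - 5)*(d + 2)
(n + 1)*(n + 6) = n^2 + 7*n + 6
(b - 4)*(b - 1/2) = b^2 - 9*b/2 + 2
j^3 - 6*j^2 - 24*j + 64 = (j - 8)*(j - 2)*(j + 4)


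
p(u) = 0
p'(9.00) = 0.00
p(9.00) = 0.00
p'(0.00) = 0.00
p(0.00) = 0.00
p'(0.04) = 0.00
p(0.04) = 0.00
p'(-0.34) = 0.00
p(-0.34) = 0.00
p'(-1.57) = 0.00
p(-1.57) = 0.00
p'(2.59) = 0.00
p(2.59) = 0.00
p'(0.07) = 0.00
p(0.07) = 0.00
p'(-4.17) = 0.00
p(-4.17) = 0.00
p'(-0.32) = 0.00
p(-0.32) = 0.00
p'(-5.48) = 0.00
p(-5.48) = 0.00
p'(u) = 0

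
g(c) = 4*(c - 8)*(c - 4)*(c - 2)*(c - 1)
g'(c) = 4*(c - 8)*(c - 4)*(c - 2) + 4*(c - 8)*(c - 4)*(c - 1) + 4*(c - 8)*(c - 2)*(c - 1) + 4*(c - 4)*(c - 2)*(c - 1)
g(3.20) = 40.55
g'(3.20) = -6.91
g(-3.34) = 7716.14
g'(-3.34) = -4954.56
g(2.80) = 35.94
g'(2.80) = 28.03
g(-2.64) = 4772.97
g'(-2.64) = -3507.32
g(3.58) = 30.27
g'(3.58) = -48.03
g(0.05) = 232.69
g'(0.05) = -452.45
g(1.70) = -12.17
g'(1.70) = 30.41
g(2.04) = 1.94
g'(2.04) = 49.15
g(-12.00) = 232960.00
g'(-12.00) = -60768.00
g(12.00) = 14080.00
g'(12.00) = 7968.00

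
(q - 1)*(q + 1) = q^2 - 1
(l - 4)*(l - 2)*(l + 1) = l^3 - 5*l^2 + 2*l + 8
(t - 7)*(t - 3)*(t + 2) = t^3 - 8*t^2 + t + 42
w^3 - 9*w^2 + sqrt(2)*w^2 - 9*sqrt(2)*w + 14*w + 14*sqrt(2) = (w - 7)*(w - 2)*(w + sqrt(2))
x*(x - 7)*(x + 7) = x^3 - 49*x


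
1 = 1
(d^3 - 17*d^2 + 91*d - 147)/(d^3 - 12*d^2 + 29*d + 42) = (d^2 - 10*d + 21)/(d^2 - 5*d - 6)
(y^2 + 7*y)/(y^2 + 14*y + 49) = y/(y + 7)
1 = 1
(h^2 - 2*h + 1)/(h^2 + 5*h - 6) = (h - 1)/(h + 6)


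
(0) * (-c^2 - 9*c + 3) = 0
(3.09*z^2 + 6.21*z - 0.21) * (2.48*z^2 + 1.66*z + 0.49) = 7.6632*z^4 + 20.5302*z^3 + 11.3019*z^2 + 2.6943*z - 0.1029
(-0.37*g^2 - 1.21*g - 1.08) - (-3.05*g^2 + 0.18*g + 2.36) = 2.68*g^2 - 1.39*g - 3.44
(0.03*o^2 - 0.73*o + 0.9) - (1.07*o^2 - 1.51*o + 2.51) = -1.04*o^2 + 0.78*o - 1.61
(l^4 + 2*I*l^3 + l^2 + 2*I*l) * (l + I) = l^5 + 3*I*l^4 - l^3 + 3*I*l^2 - 2*l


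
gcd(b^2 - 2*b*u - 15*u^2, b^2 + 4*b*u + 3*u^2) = b + 3*u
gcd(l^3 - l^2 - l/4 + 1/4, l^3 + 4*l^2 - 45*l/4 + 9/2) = l - 1/2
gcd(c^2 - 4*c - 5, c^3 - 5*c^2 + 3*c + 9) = c + 1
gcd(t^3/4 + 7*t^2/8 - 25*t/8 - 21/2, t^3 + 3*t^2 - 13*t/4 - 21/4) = 1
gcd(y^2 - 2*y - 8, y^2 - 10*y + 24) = y - 4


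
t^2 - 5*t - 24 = (t - 8)*(t + 3)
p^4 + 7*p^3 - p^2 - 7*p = p*(p - 1)*(p + 1)*(p + 7)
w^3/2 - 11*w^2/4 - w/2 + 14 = (w/2 + 1)*(w - 4)*(w - 7/2)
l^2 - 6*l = l*(l - 6)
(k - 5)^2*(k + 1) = k^3 - 9*k^2 + 15*k + 25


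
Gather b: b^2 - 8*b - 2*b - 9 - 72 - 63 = b^2 - 10*b - 144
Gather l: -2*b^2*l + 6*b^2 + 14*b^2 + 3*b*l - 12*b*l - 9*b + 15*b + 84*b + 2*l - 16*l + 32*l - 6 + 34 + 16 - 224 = 20*b^2 + 90*b + l*(-2*b^2 - 9*b + 18) - 180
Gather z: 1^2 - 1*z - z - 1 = -2*z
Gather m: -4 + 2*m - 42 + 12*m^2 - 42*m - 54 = 12*m^2 - 40*m - 100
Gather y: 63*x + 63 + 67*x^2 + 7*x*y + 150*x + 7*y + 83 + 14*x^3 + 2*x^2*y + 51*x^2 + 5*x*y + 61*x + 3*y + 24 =14*x^3 + 118*x^2 + 274*x + y*(2*x^2 + 12*x + 10) + 170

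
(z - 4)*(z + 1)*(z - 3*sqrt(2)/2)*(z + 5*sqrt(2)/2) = z^4 - 3*z^3 + sqrt(2)*z^3 - 23*z^2/2 - 3*sqrt(2)*z^2 - 4*sqrt(2)*z + 45*z/2 + 30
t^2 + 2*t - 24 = (t - 4)*(t + 6)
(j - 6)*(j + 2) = j^2 - 4*j - 12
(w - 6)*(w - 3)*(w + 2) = w^3 - 7*w^2 + 36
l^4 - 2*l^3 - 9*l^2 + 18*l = l*(l - 3)*(l - 2)*(l + 3)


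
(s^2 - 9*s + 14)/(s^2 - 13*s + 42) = (s - 2)/(s - 6)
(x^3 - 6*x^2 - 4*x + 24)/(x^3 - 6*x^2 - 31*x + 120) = (x^3 - 6*x^2 - 4*x + 24)/(x^3 - 6*x^2 - 31*x + 120)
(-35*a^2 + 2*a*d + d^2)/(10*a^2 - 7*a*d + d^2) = (-7*a - d)/(2*a - d)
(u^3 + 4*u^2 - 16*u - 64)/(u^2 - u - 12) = (u^2 + 8*u + 16)/(u + 3)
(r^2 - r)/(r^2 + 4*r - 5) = r/(r + 5)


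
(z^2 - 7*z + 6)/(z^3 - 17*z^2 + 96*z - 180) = (z - 1)/(z^2 - 11*z + 30)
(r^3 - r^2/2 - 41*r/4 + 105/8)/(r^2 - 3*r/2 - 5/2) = (r^2 + 2*r - 21/4)/(r + 1)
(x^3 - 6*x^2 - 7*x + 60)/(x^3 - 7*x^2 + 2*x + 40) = (x + 3)/(x + 2)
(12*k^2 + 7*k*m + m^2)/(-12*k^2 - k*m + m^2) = (-4*k - m)/(4*k - m)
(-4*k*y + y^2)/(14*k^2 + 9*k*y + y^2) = y*(-4*k + y)/(14*k^2 + 9*k*y + y^2)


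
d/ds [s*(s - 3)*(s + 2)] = 3*s^2 - 2*s - 6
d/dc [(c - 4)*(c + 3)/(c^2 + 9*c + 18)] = 10/(c^2 + 12*c + 36)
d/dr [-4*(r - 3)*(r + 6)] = -8*r - 12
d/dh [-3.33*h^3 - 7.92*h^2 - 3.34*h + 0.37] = -9.99*h^2 - 15.84*h - 3.34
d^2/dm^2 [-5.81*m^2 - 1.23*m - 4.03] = -11.6200000000000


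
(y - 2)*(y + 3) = y^2 + y - 6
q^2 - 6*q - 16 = (q - 8)*(q + 2)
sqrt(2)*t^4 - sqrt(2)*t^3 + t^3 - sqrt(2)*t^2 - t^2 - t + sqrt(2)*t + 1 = (t - 1)^2*(t + 1)*(sqrt(2)*t + 1)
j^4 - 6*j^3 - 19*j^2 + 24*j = j*(j - 8)*(j - 1)*(j + 3)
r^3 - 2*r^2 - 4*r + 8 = (r - 2)^2*(r + 2)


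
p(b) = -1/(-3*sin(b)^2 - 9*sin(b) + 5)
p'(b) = -(6*sin(b)*cos(b) + 9*cos(b))/(-3*sin(b)^2 - 9*sin(b) + 5)^2 = -3*(2*sin(b) + 3)*cos(b)/(3*sin(b)^2 + 9*sin(b) - 5)^2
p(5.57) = -0.10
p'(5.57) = -0.04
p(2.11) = 0.20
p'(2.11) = 0.30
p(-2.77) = -0.13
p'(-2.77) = 0.10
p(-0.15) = -0.16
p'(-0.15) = -0.20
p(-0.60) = -0.11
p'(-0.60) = -0.06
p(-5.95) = -0.58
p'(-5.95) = -3.44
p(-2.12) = -0.10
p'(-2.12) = 0.02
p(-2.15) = -0.10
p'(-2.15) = 0.02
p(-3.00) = -0.16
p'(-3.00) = 0.21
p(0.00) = -0.20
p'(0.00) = -0.36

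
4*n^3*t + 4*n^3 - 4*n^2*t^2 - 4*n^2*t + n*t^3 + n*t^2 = (-2*n + t)^2*(n*t + n)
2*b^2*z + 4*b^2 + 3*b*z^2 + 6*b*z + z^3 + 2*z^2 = (b + z)*(2*b + z)*(z + 2)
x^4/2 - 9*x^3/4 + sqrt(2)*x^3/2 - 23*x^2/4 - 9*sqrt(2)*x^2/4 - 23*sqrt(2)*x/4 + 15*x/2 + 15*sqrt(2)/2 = (x/2 + sqrt(2)/2)*(x - 6)*(x - 1)*(x + 5/2)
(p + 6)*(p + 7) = p^2 + 13*p + 42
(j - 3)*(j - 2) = j^2 - 5*j + 6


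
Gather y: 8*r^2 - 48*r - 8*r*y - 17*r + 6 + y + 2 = 8*r^2 - 65*r + y*(1 - 8*r) + 8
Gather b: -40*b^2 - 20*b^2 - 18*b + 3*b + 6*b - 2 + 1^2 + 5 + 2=-60*b^2 - 9*b + 6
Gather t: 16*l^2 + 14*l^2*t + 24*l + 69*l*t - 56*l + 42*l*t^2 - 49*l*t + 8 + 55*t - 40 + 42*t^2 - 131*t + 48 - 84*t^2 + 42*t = 16*l^2 - 32*l + t^2*(42*l - 42) + t*(14*l^2 + 20*l - 34) + 16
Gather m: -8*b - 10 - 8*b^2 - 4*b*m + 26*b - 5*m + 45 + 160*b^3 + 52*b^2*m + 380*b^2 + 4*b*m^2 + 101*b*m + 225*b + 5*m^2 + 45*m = 160*b^3 + 372*b^2 + 243*b + m^2*(4*b + 5) + m*(52*b^2 + 97*b + 40) + 35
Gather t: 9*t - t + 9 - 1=8*t + 8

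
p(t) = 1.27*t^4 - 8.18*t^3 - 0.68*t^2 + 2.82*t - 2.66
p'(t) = 5.08*t^3 - 24.54*t^2 - 1.36*t + 2.82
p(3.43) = -155.30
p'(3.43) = -85.56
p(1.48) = -20.40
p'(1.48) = -36.48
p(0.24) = -2.13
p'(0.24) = 1.15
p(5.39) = -216.22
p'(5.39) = 78.03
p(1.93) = -40.94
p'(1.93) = -54.69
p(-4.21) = 982.76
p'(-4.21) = -805.47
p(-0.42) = -3.32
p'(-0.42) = -1.31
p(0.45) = -2.22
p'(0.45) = -2.30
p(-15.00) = 91703.29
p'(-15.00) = -22643.28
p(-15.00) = 91703.29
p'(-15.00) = -22643.28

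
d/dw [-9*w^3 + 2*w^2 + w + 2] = -27*w^2 + 4*w + 1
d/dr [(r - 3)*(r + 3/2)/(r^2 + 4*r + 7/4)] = 2*(44*r^2 + 100*r + 123)/(16*r^4 + 128*r^3 + 312*r^2 + 224*r + 49)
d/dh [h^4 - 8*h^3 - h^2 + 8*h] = 4*h^3 - 24*h^2 - 2*h + 8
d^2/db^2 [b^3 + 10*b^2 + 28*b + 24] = 6*b + 20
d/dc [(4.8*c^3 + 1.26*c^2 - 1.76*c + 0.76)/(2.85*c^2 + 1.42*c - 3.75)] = (13.68*c^4 + 13.632*c^3 - 47.1948*c^2 - 13.782*c + 5.5208)/(8.1225*c^4 + 8.094*c^3 - 19.3586*c^2 - 10.65*c + 14.0625)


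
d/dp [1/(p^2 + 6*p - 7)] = 2*(-p - 3)/(p^2 + 6*p - 7)^2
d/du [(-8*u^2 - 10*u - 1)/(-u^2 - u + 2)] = (-2*u^2 - 34*u - 21)/(u^4 + 2*u^3 - 3*u^2 - 4*u + 4)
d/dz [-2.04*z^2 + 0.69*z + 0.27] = 0.69 - 4.08*z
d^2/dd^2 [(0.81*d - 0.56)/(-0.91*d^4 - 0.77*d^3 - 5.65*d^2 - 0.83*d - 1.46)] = (-8.049132*d^7 + 0.193648*d^6 - 16.097424*d^5 + 38.337936*d^4 + 11.516564*d^3 + 111.406008*d^2 + 52.069548*d - 6.504196)/(0.753571*d^12 + 1.912911*d^11 + 15.654912*d^10 + 26.272232*d^9 + 104.314644*d^8 + 106.960098*d^7 + 251.544754*d^6 + 125.805192*d^5 + 162.915189*d^4 + 46.575803*d^3 + 39.148002*d^2 + 5.307684*d + 3.112136)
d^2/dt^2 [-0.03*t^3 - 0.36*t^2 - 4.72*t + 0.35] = -0.18*t - 0.72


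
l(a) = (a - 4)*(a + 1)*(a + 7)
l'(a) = (a - 4)*(a + 1) + (a - 4)*(a + 7) + (a + 1)*(a + 7) = 3*a^2 + 8*a - 25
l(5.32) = 102.78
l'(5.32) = 102.47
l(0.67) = -42.65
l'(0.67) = -18.29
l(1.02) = -48.28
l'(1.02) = -13.72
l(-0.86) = -4.18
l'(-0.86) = -29.66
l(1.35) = -52.00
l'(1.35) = -8.73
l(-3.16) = 59.39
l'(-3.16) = -20.32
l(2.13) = -53.44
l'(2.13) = 5.65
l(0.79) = -44.76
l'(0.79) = -16.81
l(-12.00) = -880.00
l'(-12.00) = 311.00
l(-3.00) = 56.00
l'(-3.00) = -22.00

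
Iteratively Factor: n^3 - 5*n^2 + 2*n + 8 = (n - 2)*(n^2 - 3*n - 4) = (n - 2)*(n + 1)*(n - 4)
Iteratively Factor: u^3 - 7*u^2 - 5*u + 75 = (u - 5)*(u^2 - 2*u - 15) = (u - 5)^2*(u + 3)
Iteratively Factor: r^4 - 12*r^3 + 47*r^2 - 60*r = (r - 5)*(r^3 - 7*r^2 + 12*r) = (r - 5)*(r - 4)*(r^2 - 3*r) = r*(r - 5)*(r - 4)*(r - 3)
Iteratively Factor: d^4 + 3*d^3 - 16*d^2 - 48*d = (d + 3)*(d^3 - 16*d) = (d - 4)*(d + 3)*(d^2 + 4*d) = (d - 4)*(d + 3)*(d + 4)*(d)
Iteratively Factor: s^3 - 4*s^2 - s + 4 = (s - 1)*(s^2 - 3*s - 4) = (s - 1)*(s + 1)*(s - 4)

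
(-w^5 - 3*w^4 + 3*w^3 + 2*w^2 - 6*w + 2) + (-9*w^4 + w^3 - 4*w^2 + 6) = -w^5 - 12*w^4 + 4*w^3 - 2*w^2 - 6*w + 8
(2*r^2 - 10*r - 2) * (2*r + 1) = 4*r^3 - 18*r^2 - 14*r - 2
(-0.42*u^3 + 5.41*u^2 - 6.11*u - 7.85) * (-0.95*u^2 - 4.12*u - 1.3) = 0.399*u^5 - 3.4091*u^4 - 15.9387*u^3 + 25.5977*u^2 + 40.285*u + 10.205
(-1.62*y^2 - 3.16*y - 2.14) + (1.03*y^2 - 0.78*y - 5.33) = -0.59*y^2 - 3.94*y - 7.47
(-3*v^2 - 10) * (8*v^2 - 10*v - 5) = -24*v^4 + 30*v^3 - 65*v^2 + 100*v + 50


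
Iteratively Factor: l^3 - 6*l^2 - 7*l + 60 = (l - 4)*(l^2 - 2*l - 15) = (l - 4)*(l + 3)*(l - 5)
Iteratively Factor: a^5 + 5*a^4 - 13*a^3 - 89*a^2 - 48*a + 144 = (a + 4)*(a^4 + a^3 - 17*a^2 - 21*a + 36) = (a - 1)*(a + 4)*(a^3 + 2*a^2 - 15*a - 36) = (a - 1)*(a + 3)*(a + 4)*(a^2 - a - 12) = (a - 4)*(a - 1)*(a + 3)*(a + 4)*(a + 3)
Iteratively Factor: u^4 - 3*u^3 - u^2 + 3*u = (u)*(u^3 - 3*u^2 - u + 3) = u*(u - 3)*(u^2 - 1) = u*(u - 3)*(u + 1)*(u - 1)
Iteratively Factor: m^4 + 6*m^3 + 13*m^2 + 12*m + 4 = (m + 2)*(m^3 + 4*m^2 + 5*m + 2) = (m + 2)^2*(m^2 + 2*m + 1) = (m + 1)*(m + 2)^2*(m + 1)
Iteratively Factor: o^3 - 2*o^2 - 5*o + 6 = (o - 1)*(o^2 - o - 6) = (o - 3)*(o - 1)*(o + 2)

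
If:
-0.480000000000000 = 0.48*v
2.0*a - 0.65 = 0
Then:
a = 0.32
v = -1.00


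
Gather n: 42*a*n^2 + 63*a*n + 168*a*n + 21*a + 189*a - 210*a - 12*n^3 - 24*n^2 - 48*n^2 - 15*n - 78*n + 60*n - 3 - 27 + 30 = -12*n^3 + n^2*(42*a - 72) + n*(231*a - 33)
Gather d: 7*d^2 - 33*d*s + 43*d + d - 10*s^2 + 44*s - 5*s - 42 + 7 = 7*d^2 + d*(44 - 33*s) - 10*s^2 + 39*s - 35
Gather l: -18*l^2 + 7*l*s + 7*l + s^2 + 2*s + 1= -18*l^2 + l*(7*s + 7) + s^2 + 2*s + 1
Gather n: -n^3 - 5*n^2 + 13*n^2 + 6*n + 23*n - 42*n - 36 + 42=-n^3 + 8*n^2 - 13*n + 6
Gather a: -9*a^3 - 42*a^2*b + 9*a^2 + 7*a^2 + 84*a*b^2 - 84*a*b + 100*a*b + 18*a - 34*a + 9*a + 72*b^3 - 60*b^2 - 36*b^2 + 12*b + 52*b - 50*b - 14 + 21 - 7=-9*a^3 + a^2*(16 - 42*b) + a*(84*b^2 + 16*b - 7) + 72*b^3 - 96*b^2 + 14*b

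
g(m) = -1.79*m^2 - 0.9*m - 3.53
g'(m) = -3.58*m - 0.9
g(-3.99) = -28.44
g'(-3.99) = 13.38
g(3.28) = -25.74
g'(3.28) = -12.64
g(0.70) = -5.04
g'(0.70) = -3.41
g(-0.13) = -3.44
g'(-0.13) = -0.43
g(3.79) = -32.65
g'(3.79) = -14.47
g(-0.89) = -4.15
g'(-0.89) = 2.29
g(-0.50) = -3.53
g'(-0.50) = 0.89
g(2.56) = -17.56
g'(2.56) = -10.06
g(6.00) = -73.37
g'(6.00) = -22.38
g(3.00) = -22.34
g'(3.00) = -11.64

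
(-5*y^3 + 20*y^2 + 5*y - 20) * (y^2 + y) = -5*y^5 + 15*y^4 + 25*y^3 - 15*y^2 - 20*y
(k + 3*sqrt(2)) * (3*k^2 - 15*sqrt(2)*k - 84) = 3*k^3 - 6*sqrt(2)*k^2 - 174*k - 252*sqrt(2)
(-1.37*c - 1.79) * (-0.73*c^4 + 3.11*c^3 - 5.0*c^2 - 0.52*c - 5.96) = 1.0001*c^5 - 2.954*c^4 + 1.2831*c^3 + 9.6624*c^2 + 9.096*c + 10.6684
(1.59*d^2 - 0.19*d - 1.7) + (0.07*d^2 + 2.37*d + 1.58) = 1.66*d^2 + 2.18*d - 0.12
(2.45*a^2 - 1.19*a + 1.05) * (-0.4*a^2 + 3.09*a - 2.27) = -0.98*a^4 + 8.0465*a^3 - 9.6586*a^2 + 5.9458*a - 2.3835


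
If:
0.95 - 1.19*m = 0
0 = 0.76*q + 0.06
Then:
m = 0.80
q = -0.08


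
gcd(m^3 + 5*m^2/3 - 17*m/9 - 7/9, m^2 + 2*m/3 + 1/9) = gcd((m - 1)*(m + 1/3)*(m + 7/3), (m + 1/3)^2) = m + 1/3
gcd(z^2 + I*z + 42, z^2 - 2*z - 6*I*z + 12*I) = z - 6*I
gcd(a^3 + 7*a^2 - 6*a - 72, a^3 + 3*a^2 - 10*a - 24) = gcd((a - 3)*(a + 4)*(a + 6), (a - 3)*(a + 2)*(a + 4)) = a^2 + a - 12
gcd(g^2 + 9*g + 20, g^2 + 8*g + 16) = g + 4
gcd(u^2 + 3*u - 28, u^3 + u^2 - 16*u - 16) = u - 4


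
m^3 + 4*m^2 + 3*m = m*(m + 1)*(m + 3)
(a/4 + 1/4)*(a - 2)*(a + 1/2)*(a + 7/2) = a^4/4 + 3*a^3/4 - 17*a^2/16 - 39*a/16 - 7/8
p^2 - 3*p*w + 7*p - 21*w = (p + 7)*(p - 3*w)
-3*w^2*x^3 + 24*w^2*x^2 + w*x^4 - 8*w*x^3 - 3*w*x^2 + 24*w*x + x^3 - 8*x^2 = x*(-3*w + x)*(x - 8)*(w*x + 1)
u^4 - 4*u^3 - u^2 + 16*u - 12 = (u - 3)*(u - 2)*(u - 1)*(u + 2)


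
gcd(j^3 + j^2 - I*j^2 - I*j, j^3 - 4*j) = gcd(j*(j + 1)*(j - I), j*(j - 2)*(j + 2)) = j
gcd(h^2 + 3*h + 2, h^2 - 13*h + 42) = 1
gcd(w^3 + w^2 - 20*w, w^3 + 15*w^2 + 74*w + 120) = w + 5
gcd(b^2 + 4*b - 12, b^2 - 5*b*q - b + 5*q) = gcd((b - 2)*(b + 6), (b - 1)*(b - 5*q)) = 1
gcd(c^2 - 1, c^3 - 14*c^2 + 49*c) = 1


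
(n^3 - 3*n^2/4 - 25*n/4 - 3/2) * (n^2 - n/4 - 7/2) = n^5 - n^4 - 153*n^3/16 + 43*n^2/16 + 89*n/4 + 21/4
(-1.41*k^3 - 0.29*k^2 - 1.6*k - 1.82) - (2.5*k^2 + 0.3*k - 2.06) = -1.41*k^3 - 2.79*k^2 - 1.9*k + 0.24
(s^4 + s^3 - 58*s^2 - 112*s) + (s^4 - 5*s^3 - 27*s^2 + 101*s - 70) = 2*s^4 - 4*s^3 - 85*s^2 - 11*s - 70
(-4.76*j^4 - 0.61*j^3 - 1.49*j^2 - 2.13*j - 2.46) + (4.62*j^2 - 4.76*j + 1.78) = -4.76*j^4 - 0.61*j^3 + 3.13*j^2 - 6.89*j - 0.68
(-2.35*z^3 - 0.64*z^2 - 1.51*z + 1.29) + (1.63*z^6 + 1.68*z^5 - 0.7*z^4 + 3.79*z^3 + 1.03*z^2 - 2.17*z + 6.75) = 1.63*z^6 + 1.68*z^5 - 0.7*z^4 + 1.44*z^3 + 0.39*z^2 - 3.68*z + 8.04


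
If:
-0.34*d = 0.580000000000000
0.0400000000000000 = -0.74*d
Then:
No Solution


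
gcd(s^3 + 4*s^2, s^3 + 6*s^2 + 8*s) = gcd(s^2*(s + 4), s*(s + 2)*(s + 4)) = s^2 + 4*s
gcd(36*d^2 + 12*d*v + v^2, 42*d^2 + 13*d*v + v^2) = 6*d + v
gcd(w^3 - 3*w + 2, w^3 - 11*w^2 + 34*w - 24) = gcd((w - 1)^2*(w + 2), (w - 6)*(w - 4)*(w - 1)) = w - 1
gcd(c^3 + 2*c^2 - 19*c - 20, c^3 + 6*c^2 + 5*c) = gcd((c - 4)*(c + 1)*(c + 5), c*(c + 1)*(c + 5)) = c^2 + 6*c + 5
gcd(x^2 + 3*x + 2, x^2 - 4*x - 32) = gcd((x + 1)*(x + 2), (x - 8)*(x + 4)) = 1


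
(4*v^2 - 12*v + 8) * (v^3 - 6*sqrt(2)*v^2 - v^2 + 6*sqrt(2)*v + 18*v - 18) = 4*v^5 - 24*sqrt(2)*v^4 - 16*v^4 + 92*v^3 + 96*sqrt(2)*v^3 - 296*v^2 - 120*sqrt(2)*v^2 + 48*sqrt(2)*v + 360*v - 144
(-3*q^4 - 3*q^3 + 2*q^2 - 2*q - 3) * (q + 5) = -3*q^5 - 18*q^4 - 13*q^3 + 8*q^2 - 13*q - 15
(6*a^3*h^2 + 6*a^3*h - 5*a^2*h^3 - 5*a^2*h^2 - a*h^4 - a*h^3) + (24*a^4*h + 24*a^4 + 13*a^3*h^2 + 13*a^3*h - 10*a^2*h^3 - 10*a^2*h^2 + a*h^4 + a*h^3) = 24*a^4*h + 24*a^4 + 19*a^3*h^2 + 19*a^3*h - 15*a^2*h^3 - 15*a^2*h^2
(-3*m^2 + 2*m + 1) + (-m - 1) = -3*m^2 + m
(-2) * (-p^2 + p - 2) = 2*p^2 - 2*p + 4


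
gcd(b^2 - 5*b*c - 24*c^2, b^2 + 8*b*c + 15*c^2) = b + 3*c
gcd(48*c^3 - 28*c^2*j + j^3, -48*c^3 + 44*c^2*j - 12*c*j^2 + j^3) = 8*c^2 - 6*c*j + j^2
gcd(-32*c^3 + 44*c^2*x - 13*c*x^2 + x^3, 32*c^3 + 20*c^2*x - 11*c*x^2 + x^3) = 32*c^2 - 12*c*x + x^2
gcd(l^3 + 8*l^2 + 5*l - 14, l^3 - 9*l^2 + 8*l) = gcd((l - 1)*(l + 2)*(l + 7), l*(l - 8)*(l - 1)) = l - 1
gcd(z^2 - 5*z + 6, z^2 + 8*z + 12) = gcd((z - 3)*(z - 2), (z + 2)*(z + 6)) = 1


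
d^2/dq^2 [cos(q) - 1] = -cos(q)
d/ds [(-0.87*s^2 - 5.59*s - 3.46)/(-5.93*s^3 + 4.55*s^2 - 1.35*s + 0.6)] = (-5.1591*s^4 - 66.2974*s^3 - 34.9444*s^2 + 30.442*s - 8.025)/(35.1649*s^6 - 53.963*s^5 + 36.7135*s^4 - 19.401*s^3 + 7.2825*s^2 - 1.62*s + 0.36)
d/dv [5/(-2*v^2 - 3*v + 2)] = 5*(4*v + 3)/(2*v^2 + 3*v - 2)^2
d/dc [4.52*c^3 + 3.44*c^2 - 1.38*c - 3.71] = 13.56*c^2 + 6.88*c - 1.38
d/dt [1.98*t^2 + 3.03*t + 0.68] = 3.96*t + 3.03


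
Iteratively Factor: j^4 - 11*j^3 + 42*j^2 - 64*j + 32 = (j - 1)*(j^3 - 10*j^2 + 32*j - 32) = (j - 4)*(j - 1)*(j^2 - 6*j + 8) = (j - 4)^2*(j - 1)*(j - 2)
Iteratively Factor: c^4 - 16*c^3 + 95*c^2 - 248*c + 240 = (c - 4)*(c^3 - 12*c^2 + 47*c - 60) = (c - 5)*(c - 4)*(c^2 - 7*c + 12) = (c - 5)*(c - 4)^2*(c - 3)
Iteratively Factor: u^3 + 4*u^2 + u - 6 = (u - 1)*(u^2 + 5*u + 6) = (u - 1)*(u + 2)*(u + 3)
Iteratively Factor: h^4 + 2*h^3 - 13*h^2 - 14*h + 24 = (h - 1)*(h^3 + 3*h^2 - 10*h - 24) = (h - 3)*(h - 1)*(h^2 + 6*h + 8) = (h - 3)*(h - 1)*(h + 2)*(h + 4)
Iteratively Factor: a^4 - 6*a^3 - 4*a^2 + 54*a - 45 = (a - 3)*(a^3 - 3*a^2 - 13*a + 15) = (a - 3)*(a - 1)*(a^2 - 2*a - 15) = (a - 5)*(a - 3)*(a - 1)*(a + 3)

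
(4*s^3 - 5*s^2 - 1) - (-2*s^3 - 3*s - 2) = 6*s^3 - 5*s^2 + 3*s + 1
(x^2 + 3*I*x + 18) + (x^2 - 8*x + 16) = 2*x^2 - 8*x + 3*I*x + 34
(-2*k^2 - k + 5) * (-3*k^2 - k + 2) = 6*k^4 + 5*k^3 - 18*k^2 - 7*k + 10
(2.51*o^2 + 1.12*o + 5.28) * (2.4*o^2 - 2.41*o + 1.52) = 6.024*o^4 - 3.3611*o^3 + 13.788*o^2 - 11.0224*o + 8.0256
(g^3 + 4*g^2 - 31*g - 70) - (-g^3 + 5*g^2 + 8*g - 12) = 2*g^3 - g^2 - 39*g - 58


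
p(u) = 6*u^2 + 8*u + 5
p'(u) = 12*u + 8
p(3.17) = 90.65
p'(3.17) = 46.04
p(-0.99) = 2.96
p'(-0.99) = -3.88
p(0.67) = 13.05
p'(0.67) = 16.04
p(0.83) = 15.77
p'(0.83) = 17.96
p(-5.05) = 117.62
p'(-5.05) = -52.60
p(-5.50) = 142.50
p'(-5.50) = -58.00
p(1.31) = 25.78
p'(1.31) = 23.72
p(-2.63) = 25.46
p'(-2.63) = -23.56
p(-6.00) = 173.00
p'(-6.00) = -64.00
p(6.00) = 269.00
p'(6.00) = 80.00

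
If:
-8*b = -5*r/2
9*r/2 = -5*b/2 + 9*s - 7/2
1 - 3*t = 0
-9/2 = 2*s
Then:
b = -475/338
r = -760/169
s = -9/4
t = 1/3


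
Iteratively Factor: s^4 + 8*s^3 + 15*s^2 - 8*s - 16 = (s + 4)*(s^3 + 4*s^2 - s - 4) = (s + 4)^2*(s^2 - 1) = (s - 1)*(s + 4)^2*(s + 1)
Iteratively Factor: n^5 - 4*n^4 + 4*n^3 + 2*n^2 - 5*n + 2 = (n - 1)*(n^4 - 3*n^3 + n^2 + 3*n - 2) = (n - 1)^2*(n^3 - 2*n^2 - n + 2) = (n - 2)*(n - 1)^2*(n^2 - 1) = (n - 2)*(n - 1)^3*(n + 1)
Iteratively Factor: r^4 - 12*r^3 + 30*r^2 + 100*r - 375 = (r - 5)*(r^3 - 7*r^2 - 5*r + 75) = (r - 5)^2*(r^2 - 2*r - 15) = (r - 5)^3*(r + 3)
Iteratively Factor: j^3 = (j)*(j^2) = j^2*(j)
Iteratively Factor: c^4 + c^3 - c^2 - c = (c + 1)*(c^3 - c) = (c + 1)^2*(c^2 - c) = (c - 1)*(c + 1)^2*(c)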